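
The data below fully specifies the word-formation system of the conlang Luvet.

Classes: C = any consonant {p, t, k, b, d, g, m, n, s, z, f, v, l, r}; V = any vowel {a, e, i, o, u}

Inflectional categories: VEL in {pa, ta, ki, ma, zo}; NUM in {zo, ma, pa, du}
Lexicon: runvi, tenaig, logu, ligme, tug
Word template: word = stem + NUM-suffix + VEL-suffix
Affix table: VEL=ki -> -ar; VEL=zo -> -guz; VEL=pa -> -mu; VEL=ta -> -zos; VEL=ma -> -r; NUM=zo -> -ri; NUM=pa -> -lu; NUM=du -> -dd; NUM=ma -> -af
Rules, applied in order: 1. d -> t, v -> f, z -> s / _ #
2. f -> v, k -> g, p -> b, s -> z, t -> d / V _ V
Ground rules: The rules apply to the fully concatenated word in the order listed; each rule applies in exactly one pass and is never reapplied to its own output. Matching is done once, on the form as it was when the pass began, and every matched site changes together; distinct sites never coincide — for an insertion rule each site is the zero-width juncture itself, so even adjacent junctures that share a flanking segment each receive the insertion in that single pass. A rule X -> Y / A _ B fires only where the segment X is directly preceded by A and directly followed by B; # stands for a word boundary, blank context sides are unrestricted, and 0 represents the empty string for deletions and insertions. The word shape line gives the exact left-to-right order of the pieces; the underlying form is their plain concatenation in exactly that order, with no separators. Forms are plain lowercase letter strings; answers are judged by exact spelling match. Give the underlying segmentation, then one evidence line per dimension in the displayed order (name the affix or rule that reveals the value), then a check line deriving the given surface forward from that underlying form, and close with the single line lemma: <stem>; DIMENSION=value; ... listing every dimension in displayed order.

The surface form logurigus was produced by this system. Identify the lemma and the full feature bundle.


underlying: logu-ri-guz
VEL=zo - signalled by the affix -guz
NUM=zo - signalled by the affix -ri
check: loguriguz -> logurigus -> logurigus
lemma: logu; VEL=zo; NUM=zo


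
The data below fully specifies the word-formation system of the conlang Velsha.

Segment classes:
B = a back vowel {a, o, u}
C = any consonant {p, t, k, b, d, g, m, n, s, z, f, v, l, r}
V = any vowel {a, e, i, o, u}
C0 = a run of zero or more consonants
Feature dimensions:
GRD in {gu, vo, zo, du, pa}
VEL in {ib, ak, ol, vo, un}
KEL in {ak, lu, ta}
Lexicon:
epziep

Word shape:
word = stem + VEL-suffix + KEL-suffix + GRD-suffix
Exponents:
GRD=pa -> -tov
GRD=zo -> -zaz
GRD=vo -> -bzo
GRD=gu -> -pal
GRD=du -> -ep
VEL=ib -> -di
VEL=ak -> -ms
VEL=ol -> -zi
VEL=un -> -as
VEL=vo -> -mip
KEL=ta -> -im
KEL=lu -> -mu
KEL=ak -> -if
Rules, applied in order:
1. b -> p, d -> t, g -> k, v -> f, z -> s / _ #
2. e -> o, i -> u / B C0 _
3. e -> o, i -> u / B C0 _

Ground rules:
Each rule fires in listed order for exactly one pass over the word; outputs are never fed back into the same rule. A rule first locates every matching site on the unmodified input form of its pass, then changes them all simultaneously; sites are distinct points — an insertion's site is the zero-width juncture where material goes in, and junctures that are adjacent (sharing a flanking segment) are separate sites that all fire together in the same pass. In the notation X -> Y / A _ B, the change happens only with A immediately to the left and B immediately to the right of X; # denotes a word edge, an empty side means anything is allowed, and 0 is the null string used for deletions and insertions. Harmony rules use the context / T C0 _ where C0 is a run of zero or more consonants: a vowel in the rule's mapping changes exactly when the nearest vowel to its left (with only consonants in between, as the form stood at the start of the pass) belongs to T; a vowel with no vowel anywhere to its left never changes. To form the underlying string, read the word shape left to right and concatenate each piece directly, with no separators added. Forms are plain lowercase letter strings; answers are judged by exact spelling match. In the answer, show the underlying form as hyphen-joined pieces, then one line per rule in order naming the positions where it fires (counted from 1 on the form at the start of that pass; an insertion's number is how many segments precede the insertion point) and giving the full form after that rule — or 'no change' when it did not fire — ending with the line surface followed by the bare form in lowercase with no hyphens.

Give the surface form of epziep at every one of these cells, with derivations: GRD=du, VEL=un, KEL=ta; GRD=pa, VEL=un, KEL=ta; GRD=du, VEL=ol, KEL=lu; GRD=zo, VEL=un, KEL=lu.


cell GRD=du, VEL=un, KEL=ta:
underlying: epziep-as-im-ep
1. b -> p, d -> t, g -> k, v -> f, z -> s / _ #: no change
2. e -> o, i -> u / B C0 _: fires at position(s) 9: epziepasumep
3. e -> o, i -> u / B C0 _: fires at position(s) 11: epziepasumop
surface: epziepasumop

cell GRD=pa, VEL=un, KEL=ta:
underlying: epziep-as-im-tov
1. b -> p, d -> t, g -> k, v -> f, z -> s / _ #: fires at position(s) 13: epziepasimtof
2. e -> o, i -> u / B C0 _: fires at position(s) 9: epziepasumtof
3. e -> o, i -> u / B C0 _: no change
surface: epziepasumtof

cell GRD=du, VEL=ol, KEL=lu:
underlying: epziep-zi-mu-ep
1. b -> p, d -> t, g -> k, v -> f, z -> s / _ #: no change
2. e -> o, i -> u / B C0 _: fires at position(s) 11: epziepzimuop
3. e -> o, i -> u / B C0 _: no change
surface: epziepzimuop

cell GRD=zo, VEL=un, KEL=lu:
underlying: epziep-as-mu-zaz
1. b -> p, d -> t, g -> k, v -> f, z -> s / _ #: fires at position(s) 13: epziepasmuzas
2. e -> o, i -> u / B C0 _: no change
3. e -> o, i -> u / B C0 _: no change
surface: epziepasmuzas


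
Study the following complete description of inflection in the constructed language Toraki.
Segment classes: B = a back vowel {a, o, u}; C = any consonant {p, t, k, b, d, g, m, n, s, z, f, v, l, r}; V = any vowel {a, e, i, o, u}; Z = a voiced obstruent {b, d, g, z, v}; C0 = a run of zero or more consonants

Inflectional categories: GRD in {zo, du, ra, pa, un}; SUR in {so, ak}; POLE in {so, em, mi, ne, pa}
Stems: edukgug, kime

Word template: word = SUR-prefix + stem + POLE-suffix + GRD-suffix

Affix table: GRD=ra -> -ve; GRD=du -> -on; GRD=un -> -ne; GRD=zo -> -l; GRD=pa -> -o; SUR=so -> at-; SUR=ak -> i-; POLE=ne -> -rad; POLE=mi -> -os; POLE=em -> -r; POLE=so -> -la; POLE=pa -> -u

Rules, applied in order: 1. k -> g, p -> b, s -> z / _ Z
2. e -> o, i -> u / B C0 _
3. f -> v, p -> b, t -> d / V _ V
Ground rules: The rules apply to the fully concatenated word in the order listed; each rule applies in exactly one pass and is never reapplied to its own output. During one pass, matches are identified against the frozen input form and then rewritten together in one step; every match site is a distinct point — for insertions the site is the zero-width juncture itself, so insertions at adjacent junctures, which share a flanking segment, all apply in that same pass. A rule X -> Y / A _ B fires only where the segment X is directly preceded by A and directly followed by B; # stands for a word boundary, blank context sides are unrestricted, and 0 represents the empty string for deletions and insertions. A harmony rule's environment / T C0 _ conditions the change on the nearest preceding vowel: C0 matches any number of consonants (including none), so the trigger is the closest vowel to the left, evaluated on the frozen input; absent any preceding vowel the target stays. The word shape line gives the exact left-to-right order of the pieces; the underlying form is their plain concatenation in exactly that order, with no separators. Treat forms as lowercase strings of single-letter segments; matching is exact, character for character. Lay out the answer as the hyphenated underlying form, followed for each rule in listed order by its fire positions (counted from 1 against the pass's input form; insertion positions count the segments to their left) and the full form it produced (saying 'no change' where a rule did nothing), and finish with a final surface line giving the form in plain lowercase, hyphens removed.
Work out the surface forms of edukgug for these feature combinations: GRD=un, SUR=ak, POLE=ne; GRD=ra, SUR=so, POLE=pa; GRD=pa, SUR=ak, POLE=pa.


cell GRD=un, SUR=ak, POLE=ne:
underlying: i-edukgug-rad-ne
1. k -> g, p -> b, s -> z / _ Z: fires at position(s) 5: ieduggugradne
2. e -> o, i -> u / B C0 _: fires at position(s) 13: ieduggugradno
3. f -> v, p -> b, t -> d / V _ V: no change
surface: ieduggugradno

cell GRD=ra, SUR=so, POLE=pa:
underlying: at-edukgug-u-ve
1. k -> g, p -> b, s -> z / _ Z: fires at position(s) 6: atedugguguve
2. e -> o, i -> u / B C0 _: fires at position(s) 3, 12: atodugguguvo
3. f -> v, p -> b, t -> d / V _ V: fires at position(s) 2: adodugguguvo
surface: adodugguguvo

cell GRD=pa, SUR=ak, POLE=pa:
underlying: i-edukgug-u-o
1. k -> g, p -> b, s -> z / _ Z: fires at position(s) 5: iedugguguo
2. e -> o, i -> u / B C0 _: no change
3. f -> v, p -> b, t -> d / V _ V: no change
surface: iedugguguo


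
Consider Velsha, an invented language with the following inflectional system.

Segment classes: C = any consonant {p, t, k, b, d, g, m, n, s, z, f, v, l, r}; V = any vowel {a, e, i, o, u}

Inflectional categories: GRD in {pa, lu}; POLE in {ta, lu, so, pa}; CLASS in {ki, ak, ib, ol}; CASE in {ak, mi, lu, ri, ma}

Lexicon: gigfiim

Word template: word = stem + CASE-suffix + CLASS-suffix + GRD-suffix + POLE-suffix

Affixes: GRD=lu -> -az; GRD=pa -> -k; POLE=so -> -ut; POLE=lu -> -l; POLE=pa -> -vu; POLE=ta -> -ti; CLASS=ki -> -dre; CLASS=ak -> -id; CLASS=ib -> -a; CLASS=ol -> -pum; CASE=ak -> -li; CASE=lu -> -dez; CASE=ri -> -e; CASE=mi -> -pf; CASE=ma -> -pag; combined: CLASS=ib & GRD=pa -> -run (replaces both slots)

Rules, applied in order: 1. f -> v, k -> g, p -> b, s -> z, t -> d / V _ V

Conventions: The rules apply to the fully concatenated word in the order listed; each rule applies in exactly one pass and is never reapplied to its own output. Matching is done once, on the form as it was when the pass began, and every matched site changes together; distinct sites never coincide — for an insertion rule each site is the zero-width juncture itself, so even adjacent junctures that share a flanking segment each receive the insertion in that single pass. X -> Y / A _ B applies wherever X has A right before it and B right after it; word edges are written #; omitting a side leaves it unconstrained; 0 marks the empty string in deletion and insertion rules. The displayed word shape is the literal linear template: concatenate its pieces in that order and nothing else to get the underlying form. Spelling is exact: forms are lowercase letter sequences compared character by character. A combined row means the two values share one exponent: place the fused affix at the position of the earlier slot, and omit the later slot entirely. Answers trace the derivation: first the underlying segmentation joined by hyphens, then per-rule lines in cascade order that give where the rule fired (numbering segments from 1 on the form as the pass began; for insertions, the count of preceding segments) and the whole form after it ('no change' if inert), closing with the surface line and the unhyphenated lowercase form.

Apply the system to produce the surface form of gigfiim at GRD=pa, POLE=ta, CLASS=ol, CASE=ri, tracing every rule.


underlying: gigfiim-e-pum-k-ti
1. f -> v, k -> g, p -> b, s -> z, t -> d / V _ V: fires at position(s) 9: gigfiimebumkti
surface: gigfiimebumkti


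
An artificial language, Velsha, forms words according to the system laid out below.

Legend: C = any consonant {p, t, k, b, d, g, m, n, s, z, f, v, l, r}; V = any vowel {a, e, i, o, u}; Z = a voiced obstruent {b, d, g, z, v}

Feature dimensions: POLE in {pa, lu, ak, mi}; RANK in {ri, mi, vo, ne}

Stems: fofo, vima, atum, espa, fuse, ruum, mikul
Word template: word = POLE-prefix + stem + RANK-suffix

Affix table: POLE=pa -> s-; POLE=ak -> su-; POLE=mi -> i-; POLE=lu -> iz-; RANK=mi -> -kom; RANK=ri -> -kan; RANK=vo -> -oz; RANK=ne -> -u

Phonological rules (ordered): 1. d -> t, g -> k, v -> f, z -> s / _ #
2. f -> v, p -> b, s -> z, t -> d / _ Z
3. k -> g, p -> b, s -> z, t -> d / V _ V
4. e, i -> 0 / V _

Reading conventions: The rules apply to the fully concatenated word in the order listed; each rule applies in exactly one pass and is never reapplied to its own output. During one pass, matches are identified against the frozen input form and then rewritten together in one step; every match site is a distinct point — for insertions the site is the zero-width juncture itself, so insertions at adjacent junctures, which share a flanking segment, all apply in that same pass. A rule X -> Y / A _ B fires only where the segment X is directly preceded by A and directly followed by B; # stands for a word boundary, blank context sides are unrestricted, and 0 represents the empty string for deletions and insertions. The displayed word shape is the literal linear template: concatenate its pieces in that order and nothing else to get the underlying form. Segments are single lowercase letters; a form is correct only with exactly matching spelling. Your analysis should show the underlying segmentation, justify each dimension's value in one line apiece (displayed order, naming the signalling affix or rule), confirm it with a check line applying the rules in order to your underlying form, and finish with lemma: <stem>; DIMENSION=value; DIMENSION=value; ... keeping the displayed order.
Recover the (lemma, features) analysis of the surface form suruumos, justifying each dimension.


underlying: su-ruum-oz
POLE=ak - signalled by the affix su-
RANK=vo - signalled by the affix -oz
check: suruumoz -> suruumos -> suruumos -> suruumos -> suruumos
lemma: ruum; POLE=ak; RANK=vo


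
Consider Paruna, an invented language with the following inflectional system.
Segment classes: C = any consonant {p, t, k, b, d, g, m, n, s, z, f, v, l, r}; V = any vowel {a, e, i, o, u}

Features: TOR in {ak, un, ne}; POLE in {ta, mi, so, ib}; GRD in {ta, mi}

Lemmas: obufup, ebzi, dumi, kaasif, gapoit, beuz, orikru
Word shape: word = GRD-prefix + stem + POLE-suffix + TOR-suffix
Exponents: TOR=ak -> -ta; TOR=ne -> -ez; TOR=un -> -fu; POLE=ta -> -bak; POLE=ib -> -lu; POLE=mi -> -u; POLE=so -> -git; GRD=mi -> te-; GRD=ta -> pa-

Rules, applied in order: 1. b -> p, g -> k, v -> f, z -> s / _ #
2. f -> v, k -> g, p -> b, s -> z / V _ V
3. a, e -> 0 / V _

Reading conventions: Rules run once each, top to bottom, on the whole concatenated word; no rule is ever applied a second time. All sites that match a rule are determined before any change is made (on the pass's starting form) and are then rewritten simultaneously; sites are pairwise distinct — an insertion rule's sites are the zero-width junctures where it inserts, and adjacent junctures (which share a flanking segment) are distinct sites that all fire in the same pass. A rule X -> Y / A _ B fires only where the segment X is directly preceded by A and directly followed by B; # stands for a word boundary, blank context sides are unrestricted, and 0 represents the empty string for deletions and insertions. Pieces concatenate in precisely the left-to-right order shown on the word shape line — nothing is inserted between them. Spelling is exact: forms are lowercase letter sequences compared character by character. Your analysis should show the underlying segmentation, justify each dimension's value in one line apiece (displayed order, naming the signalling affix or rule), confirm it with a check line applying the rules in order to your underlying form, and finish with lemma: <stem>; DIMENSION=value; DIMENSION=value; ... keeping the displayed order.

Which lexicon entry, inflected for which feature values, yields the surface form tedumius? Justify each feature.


underlying: te-dumi-u-ez
TOR=ne - signalled by the affix -ez
POLE=mi - signalled by the affix -u
GRD=mi - signalled by the affix te-
check: tedumiuez -> tedumiues -> tedumiues -> tedumius
lemma: dumi; TOR=ne; POLE=mi; GRD=mi


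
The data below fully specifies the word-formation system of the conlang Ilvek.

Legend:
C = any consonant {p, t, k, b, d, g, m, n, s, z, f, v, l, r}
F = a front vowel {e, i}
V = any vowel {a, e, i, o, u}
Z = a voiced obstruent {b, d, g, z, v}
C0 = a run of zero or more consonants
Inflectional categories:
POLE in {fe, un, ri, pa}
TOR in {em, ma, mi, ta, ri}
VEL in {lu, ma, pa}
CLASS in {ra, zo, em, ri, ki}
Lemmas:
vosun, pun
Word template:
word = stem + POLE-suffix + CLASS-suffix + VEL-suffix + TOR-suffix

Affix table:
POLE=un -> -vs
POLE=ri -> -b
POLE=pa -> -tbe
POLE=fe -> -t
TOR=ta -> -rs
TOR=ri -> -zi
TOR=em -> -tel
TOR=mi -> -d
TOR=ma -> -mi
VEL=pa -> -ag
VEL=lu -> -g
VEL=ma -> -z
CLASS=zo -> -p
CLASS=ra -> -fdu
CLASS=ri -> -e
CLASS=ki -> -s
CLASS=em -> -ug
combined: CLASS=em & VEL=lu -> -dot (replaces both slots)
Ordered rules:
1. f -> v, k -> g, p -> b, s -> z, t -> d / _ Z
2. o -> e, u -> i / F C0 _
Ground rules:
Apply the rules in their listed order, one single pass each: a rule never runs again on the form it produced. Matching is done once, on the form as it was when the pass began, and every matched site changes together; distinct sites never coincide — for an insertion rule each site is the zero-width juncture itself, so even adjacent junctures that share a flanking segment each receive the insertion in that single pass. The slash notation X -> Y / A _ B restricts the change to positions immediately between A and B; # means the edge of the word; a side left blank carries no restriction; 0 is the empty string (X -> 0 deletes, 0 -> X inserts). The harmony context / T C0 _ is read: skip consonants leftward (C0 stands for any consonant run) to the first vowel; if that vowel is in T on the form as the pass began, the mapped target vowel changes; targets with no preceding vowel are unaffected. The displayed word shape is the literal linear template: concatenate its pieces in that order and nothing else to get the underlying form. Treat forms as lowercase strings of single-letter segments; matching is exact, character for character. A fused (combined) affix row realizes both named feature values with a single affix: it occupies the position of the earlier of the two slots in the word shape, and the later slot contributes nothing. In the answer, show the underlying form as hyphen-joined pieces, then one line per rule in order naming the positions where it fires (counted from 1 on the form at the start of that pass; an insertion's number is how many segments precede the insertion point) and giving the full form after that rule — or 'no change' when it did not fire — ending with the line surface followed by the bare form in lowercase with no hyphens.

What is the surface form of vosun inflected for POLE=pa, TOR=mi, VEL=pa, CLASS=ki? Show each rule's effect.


underlying: vosun-tbe-s-ag-d
1. f -> v, k -> g, p -> b, s -> z, t -> d / _ Z: fires at position(s) 6: vosundbesagd
2. o -> e, u -> i / F C0 _: no change
surface: vosundbesagd


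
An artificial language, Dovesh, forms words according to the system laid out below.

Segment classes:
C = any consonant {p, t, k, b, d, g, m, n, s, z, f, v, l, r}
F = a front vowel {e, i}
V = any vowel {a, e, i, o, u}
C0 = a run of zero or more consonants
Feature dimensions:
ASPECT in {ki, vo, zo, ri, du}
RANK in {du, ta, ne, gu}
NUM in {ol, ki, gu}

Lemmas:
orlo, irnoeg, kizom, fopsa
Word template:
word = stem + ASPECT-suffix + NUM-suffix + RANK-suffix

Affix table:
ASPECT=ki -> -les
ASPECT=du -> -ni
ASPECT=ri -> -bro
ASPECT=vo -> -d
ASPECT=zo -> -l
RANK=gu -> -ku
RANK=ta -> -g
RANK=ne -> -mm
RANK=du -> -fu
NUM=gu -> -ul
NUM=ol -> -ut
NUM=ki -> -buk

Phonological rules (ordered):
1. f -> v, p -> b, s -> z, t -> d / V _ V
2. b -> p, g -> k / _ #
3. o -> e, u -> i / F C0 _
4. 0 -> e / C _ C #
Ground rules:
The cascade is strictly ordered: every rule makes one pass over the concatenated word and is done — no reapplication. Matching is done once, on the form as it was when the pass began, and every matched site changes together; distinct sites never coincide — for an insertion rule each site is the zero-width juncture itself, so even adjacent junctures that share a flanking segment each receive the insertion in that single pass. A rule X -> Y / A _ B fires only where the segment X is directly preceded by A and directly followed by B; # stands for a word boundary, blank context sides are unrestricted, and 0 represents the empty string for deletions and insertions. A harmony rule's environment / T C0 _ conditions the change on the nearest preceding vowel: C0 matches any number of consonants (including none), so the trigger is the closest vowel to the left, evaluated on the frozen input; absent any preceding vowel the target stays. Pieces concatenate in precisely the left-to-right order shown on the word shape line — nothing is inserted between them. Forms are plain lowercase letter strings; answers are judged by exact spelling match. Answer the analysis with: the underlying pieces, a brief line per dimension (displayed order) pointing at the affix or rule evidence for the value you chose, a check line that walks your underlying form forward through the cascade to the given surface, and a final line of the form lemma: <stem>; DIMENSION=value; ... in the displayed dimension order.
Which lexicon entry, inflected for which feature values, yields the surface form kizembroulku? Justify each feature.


underlying: kizom-bro-ul-ku
ASPECT=ri - signalled by the affix -bro
RANK=gu - signalled by the affix -ku
NUM=gu - signalled by the affix -ul
check: kizombroulku -> kizombroulku -> kizombroulku -> kizembroulku -> kizembroulku
lemma: kizom; ASPECT=ri; RANK=gu; NUM=gu


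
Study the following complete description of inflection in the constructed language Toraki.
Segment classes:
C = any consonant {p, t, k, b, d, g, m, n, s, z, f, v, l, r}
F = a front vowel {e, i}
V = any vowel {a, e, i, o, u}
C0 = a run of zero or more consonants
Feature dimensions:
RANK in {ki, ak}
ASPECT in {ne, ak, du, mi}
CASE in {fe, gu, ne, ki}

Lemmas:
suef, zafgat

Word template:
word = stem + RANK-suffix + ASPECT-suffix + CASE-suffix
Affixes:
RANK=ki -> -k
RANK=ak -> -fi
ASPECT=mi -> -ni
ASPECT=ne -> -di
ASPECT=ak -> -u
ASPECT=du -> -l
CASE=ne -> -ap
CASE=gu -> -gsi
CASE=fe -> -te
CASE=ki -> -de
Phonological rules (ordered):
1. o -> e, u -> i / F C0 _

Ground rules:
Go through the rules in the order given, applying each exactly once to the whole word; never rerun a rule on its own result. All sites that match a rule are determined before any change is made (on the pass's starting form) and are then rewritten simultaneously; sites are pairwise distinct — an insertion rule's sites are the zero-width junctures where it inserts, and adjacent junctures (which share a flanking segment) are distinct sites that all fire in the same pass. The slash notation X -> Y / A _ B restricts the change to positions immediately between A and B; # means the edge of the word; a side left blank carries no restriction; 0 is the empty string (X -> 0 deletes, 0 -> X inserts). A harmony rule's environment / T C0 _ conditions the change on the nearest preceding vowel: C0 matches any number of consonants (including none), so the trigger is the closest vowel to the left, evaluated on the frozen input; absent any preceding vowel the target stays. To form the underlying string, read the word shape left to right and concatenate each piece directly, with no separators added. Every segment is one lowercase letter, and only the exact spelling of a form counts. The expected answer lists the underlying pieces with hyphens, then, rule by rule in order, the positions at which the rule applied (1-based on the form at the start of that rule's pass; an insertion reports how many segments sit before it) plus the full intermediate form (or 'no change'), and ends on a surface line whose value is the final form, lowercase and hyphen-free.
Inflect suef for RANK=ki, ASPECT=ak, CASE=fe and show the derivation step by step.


underlying: suef-k-u-te
1. o -> e, u -> i / F C0 _: fires at position(s) 6: suefkite
surface: suefkite


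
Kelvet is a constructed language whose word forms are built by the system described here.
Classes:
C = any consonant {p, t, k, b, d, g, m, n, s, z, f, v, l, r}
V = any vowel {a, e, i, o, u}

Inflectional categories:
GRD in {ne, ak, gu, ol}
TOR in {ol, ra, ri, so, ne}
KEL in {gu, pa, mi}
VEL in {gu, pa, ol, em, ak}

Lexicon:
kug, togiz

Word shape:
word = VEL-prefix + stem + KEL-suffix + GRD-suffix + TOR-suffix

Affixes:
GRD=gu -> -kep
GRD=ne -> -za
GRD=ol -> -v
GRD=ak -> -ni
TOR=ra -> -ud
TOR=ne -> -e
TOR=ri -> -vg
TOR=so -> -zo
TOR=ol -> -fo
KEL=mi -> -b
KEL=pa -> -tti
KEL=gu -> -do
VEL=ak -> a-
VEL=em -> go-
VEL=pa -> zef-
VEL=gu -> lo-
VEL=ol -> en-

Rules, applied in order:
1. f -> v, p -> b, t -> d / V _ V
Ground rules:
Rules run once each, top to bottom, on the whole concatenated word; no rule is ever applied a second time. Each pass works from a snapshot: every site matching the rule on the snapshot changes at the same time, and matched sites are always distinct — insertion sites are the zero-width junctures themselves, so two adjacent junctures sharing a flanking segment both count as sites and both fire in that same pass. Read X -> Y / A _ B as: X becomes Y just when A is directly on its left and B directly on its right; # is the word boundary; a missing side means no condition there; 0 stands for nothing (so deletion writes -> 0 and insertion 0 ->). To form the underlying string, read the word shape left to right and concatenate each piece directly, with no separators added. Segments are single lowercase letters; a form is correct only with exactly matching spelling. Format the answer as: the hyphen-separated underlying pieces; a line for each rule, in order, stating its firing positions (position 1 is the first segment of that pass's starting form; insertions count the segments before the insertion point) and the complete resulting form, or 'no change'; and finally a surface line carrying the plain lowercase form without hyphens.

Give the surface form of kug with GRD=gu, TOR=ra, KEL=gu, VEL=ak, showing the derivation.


underlying: a-kug-do-kep-ud
1. f -> v, p -> b, t -> d / V _ V: fires at position(s) 9: akugdokebud
surface: akugdokebud


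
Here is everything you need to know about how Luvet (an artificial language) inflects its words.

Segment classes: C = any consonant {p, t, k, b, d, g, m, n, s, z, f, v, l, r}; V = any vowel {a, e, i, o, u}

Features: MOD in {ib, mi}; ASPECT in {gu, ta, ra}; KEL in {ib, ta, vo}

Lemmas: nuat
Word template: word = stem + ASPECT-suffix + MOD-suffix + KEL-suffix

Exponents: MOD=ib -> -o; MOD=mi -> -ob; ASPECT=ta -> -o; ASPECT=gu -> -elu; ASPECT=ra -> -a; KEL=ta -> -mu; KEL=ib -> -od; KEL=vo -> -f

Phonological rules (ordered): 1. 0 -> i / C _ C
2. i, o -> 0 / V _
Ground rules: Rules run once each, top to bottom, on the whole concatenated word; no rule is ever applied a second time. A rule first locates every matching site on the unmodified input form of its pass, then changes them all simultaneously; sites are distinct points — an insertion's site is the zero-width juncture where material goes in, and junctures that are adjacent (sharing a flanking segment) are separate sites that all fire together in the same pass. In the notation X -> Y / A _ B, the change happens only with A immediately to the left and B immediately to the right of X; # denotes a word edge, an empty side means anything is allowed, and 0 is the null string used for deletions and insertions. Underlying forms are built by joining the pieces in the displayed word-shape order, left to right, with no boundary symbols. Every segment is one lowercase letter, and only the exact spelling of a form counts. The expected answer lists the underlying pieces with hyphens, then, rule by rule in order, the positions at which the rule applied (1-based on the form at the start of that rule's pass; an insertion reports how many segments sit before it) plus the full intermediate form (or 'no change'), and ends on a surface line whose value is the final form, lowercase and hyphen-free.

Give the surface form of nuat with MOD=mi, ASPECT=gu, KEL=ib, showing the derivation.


underlying: nuat-elu-ob-od
1. 0 -> i / C _ C: no change
2. i, o -> 0 / V _: fires at position(s) 8: nuatelubod
surface: nuatelubod


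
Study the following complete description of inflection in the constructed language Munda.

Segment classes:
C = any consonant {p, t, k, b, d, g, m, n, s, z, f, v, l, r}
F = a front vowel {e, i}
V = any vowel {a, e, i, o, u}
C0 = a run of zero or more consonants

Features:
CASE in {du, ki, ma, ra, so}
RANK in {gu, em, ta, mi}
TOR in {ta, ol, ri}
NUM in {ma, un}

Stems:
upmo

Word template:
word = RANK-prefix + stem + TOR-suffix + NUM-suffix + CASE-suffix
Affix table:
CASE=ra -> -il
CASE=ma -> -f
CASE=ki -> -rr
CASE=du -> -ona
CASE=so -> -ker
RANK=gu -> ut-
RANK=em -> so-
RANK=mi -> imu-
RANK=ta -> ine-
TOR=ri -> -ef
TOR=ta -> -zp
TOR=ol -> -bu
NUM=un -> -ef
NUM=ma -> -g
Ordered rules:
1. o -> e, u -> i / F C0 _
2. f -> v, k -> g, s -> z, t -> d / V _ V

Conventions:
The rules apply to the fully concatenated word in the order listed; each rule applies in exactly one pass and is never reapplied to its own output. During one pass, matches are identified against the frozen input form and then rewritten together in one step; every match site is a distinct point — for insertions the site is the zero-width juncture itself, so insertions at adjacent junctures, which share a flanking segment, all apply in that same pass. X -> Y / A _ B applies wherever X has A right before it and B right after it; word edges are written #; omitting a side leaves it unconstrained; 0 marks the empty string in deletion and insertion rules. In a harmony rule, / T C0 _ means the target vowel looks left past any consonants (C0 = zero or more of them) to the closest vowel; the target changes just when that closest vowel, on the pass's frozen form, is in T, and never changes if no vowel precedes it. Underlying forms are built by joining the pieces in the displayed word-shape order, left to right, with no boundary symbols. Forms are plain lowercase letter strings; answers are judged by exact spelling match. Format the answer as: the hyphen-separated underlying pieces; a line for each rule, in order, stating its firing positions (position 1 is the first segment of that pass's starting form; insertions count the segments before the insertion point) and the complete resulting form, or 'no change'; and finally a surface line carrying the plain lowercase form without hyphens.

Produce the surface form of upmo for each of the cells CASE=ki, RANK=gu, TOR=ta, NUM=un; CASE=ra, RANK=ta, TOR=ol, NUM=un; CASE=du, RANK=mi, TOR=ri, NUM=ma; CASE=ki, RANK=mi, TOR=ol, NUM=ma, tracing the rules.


cell CASE=ki, RANK=gu, TOR=ta, NUM=un:
underlying: ut-upmo-zp-ef-rr
1. o -> e, u -> i / F C0 _: no change
2. f -> v, k -> g, s -> z, t -> d / V _ V: fires at position(s) 2: udupmozpefrr
surface: udupmozpefrr

cell CASE=ra, RANK=ta, TOR=ol, NUM=un:
underlying: ine-upmo-bu-ef-il
1. o -> e, u -> i / F C0 _: fires at position(s) 4: ineipmobuefil
2. f -> v, k -> g, s -> z, t -> d / V _ V: fires at position(s) 11: ineipmobuevil
surface: ineipmobuevil

cell CASE=du, RANK=mi, TOR=ri, NUM=ma:
underlying: imu-upmo-ef-g-ona
1. o -> e, u -> i / F C0 _: fires at position(s) 3, 11: imiupmoefgena
2. f -> v, k -> g, s -> z, t -> d / V _ V: no change
surface: imiupmoefgena

cell CASE=ki, RANK=mi, TOR=ol, NUM=ma:
underlying: imu-upmo-bu-g-rr
1. o -> e, u -> i / F C0 _: fires at position(s) 3: imiupmobugrr
2. f -> v, k -> g, s -> z, t -> d / V _ V: no change
surface: imiupmobugrr


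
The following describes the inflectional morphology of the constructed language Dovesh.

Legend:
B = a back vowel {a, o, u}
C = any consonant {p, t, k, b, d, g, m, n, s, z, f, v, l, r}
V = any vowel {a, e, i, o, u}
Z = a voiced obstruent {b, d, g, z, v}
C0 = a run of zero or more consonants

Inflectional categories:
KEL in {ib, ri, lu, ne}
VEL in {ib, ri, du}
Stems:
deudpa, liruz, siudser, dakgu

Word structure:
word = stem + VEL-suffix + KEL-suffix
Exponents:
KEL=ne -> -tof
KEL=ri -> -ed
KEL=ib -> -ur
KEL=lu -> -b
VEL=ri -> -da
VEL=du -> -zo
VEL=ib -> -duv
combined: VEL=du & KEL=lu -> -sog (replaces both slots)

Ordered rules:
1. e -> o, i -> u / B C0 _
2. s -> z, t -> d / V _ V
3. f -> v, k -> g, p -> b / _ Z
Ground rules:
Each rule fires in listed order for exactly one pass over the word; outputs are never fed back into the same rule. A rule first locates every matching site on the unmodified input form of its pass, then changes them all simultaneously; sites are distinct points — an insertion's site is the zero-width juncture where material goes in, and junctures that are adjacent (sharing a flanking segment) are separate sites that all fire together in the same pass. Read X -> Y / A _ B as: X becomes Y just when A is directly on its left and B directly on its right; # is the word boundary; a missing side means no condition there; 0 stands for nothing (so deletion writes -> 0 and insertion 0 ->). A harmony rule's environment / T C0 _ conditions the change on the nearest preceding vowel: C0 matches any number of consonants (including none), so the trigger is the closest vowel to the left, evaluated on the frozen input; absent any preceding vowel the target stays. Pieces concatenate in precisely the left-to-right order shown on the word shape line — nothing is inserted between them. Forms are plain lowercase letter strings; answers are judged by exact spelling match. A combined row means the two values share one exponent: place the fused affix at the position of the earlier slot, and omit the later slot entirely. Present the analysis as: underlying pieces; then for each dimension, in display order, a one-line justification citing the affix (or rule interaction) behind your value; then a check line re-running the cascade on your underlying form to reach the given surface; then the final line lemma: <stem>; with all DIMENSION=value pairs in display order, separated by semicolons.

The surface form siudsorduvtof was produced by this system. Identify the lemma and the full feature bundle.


underlying: siudser-duv-tof
KEL=ne - signalled by the affix -tof
VEL=ib - signalled by the affix -duv
check: siudserduvtof -> siudsorduvtof -> siudsorduvtof -> siudsorduvtof
lemma: siudser; KEL=ne; VEL=ib


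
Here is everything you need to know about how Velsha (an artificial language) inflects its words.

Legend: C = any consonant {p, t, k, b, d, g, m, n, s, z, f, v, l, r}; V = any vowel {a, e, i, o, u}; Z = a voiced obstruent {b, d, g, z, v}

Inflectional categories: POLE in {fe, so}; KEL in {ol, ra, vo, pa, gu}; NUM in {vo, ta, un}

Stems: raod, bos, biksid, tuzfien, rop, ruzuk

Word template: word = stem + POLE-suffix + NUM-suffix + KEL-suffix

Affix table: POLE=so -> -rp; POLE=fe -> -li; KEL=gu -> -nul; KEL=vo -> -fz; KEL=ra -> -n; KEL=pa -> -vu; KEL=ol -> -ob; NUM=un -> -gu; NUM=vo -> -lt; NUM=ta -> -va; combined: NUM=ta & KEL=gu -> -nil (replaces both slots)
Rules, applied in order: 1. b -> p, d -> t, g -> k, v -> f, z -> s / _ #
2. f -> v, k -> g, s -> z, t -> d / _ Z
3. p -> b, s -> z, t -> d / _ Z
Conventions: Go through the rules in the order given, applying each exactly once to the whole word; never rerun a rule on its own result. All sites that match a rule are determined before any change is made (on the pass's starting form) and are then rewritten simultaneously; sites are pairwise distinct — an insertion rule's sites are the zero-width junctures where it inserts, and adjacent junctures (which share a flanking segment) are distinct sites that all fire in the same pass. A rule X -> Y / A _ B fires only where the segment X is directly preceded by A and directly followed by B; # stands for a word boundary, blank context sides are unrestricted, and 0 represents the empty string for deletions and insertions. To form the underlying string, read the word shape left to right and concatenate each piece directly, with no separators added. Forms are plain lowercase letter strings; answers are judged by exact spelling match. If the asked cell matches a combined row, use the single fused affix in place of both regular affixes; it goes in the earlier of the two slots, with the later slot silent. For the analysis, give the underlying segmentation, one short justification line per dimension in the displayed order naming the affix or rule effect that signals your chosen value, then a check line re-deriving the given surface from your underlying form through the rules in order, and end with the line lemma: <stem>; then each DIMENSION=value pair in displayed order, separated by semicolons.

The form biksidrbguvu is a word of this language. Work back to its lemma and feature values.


underlying: biksid-rp-gu-vu
POLE=so - signalled by the affix -rp
KEL=pa - signalled by the affix -vu
NUM=un - signalled by the affix -gu
check: biksidrpguvu -> biksidrpguvu -> biksidrpguvu -> biksidrbguvu
lemma: biksid; POLE=so; KEL=pa; NUM=un


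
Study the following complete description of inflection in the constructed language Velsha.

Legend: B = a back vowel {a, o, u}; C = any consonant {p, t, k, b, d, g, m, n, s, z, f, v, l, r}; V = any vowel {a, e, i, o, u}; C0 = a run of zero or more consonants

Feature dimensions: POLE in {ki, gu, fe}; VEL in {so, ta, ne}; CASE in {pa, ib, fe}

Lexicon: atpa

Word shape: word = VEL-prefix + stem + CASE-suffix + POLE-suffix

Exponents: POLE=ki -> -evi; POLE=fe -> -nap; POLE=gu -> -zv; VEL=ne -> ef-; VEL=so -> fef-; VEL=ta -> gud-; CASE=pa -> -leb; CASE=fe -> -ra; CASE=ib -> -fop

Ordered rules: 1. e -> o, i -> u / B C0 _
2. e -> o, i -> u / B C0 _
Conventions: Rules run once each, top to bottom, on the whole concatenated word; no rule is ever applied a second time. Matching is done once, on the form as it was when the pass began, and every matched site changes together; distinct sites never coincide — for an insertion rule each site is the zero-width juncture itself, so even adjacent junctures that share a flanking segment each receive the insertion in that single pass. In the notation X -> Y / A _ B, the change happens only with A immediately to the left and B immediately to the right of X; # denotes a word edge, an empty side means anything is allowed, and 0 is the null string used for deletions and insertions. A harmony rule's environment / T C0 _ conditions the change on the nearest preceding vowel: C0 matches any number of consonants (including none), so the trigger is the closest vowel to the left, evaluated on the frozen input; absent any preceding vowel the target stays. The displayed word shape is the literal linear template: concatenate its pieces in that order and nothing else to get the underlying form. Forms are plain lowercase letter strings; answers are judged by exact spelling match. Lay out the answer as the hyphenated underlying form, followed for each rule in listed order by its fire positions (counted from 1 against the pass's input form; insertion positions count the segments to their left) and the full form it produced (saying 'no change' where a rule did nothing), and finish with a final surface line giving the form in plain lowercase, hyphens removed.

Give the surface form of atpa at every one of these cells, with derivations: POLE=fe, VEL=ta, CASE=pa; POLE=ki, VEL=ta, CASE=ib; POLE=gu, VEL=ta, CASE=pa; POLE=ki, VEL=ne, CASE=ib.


cell POLE=fe, VEL=ta, CASE=pa:
underlying: gud-atpa-leb-nap
1. e -> o, i -> u / B C0 _: fires at position(s) 9: gudatpalobnap
2. e -> o, i -> u / B C0 _: no change
surface: gudatpalobnap

cell POLE=ki, VEL=ta, CASE=ib:
underlying: gud-atpa-fop-evi
1. e -> o, i -> u / B C0 _: fires at position(s) 11: gudatpafopovi
2. e -> o, i -> u / B C0 _: fires at position(s) 13: gudatpafopovu
surface: gudatpafopovu

cell POLE=gu, VEL=ta, CASE=pa:
underlying: gud-atpa-leb-zv
1. e -> o, i -> u / B C0 _: fires at position(s) 9: gudatpalobzv
2. e -> o, i -> u / B C0 _: no change
surface: gudatpalobzv

cell POLE=ki, VEL=ne, CASE=ib:
underlying: ef-atpa-fop-evi
1. e -> o, i -> u / B C0 _: fires at position(s) 10: efatpafopovi
2. e -> o, i -> u / B C0 _: fires at position(s) 12: efatpafopovu
surface: efatpafopovu


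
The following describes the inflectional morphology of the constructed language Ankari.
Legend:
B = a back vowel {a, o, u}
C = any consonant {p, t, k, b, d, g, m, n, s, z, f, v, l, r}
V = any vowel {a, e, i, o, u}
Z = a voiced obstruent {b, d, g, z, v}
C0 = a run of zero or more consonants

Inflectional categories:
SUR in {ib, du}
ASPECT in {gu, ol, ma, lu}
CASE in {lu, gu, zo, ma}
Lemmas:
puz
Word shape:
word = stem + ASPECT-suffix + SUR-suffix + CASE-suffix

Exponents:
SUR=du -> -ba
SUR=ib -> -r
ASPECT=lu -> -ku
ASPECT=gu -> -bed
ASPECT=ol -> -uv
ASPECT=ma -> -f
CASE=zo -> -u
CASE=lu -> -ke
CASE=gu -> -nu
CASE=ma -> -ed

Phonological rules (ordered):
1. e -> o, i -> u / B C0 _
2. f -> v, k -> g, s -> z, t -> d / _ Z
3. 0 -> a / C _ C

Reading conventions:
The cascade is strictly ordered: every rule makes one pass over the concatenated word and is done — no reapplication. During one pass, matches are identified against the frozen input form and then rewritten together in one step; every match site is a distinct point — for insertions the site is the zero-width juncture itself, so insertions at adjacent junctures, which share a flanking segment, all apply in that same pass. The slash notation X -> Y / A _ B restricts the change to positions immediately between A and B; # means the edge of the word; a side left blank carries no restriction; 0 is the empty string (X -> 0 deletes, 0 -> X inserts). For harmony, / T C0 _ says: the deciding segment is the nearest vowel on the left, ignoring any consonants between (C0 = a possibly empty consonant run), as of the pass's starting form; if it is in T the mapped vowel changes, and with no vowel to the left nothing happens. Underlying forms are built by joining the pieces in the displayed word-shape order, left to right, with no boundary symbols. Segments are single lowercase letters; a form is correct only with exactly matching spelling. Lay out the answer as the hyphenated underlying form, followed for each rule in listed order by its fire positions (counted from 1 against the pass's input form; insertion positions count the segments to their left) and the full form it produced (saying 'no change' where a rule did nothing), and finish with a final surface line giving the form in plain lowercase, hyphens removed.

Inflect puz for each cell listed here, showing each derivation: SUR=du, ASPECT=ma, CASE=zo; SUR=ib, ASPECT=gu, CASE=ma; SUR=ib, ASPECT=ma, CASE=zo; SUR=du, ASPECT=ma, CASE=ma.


cell SUR=du, ASPECT=ma, CASE=zo:
underlying: puz-f-ba-u
1. e -> o, i -> u / B C0 _: no change
2. f -> v, k -> g, s -> z, t -> d / _ Z: fires at position(s) 4: puzvbau
3. 0 -> a / C _ C: inserts after position(s) 3, 4: puzavabau
surface: puzavabau

cell SUR=ib, ASPECT=gu, CASE=ma:
underlying: puz-bed-r-ed
1. e -> o, i -> u / B C0 _: fires at position(s) 5: puzbodred
2. f -> v, k -> g, s -> z, t -> d / _ Z: no change
3. 0 -> a / C _ C: inserts after position(s) 3, 6: puzabodared
surface: puzabodared

cell SUR=ib, ASPECT=ma, CASE=zo:
underlying: puz-f-r-u
1. e -> o, i -> u / B C0 _: no change
2. f -> v, k -> g, s -> z, t -> d / _ Z: no change
3. 0 -> a / C _ C: inserts after position(s) 3, 4: puzafaru
surface: puzafaru

cell SUR=du, ASPECT=ma, CASE=ma:
underlying: puz-f-ba-ed
1. e -> o, i -> u / B C0 _: fires at position(s) 7: puzfbaod
2. f -> v, k -> g, s -> z, t -> d / _ Z: fires at position(s) 4: puzvbaod
3. 0 -> a / C _ C: inserts after position(s) 3, 4: puzavabaod
surface: puzavabaod
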